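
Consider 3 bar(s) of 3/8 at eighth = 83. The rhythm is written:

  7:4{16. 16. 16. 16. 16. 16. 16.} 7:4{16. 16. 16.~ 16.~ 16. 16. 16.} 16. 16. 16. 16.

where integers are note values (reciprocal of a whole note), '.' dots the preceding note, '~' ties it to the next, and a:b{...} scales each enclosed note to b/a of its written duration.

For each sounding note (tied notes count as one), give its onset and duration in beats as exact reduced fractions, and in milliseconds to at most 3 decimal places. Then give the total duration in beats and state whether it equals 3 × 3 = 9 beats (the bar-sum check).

1) 0.0ms=0b +309.811ms=3/7b
2) 309.811ms=3/7b +309.811ms=3/7b
3) 619.621ms=6/7b +309.811ms=3/7b
4) 929.432ms=9/7b +309.811ms=3/7b
5) 1239.243ms=12/7b +309.811ms=3/7b
6) 1549.053ms=15/7b +309.811ms=3/7b
7) 1858.864ms=18/7b +309.811ms=3/7b
8) 2168.675ms=3b +309.811ms=3/7b
9) 2478.485ms=24/7b +309.811ms=3/7b
10) 2788.296ms=27/7b +929.432ms=9/7b
11) 3717.728ms=36/7b +309.811ms=3/7b
12) 4027.539ms=39/7b +309.811ms=3/7b
13) 4337.349ms=6b +542.169ms=3/4b
14) 4879.518ms=27/4b +542.169ms=3/4b
15) 5421.687ms=15/2b +542.169ms=3/4b
16) 5963.855ms=33/4b +542.169ms=3/4b
Σ=9b of 9 (83bpm 3/8) — PASS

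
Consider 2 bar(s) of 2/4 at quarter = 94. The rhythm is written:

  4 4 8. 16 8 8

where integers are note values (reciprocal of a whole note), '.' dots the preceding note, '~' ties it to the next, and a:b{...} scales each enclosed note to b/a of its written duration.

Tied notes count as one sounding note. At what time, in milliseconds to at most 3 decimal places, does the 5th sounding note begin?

note 5 onset = 3b = 1914.894ms

1. 0.0ms @ 0 + 638.298ms (1)
2. 638.298ms @ 1 + 638.298ms (1)
3. 1276.596ms @ 2 + 478.723ms (3/4)
4. 1755.319ms @ 11/4 + 159.574ms (1/4)
5. 1914.894ms @ 3 + 319.149ms (1/2)
6. 2234.043ms @ 7/2 + 319.149ms (1/2)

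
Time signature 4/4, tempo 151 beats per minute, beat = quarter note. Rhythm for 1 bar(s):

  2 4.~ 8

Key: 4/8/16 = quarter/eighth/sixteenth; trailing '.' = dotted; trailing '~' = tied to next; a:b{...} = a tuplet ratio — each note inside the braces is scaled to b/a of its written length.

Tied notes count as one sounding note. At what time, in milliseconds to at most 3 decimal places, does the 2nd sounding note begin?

note 2 onset = 2b = 794.702ms

1. 0.0ms @ 0 + 794.702ms (2)
2. 794.702ms @ 2 + 794.702ms (2)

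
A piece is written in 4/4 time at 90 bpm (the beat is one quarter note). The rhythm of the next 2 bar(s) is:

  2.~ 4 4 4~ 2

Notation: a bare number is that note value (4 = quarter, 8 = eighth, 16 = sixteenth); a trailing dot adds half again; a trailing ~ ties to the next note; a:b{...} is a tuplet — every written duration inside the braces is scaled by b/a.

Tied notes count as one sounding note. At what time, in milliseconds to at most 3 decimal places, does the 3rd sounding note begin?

note 3 onset = 5b = 3333.333ms

1. 0.0ms @ 0 + 2666.667ms (4)
2. 2666.667ms @ 4 + 666.667ms (1)
3. 3333.333ms @ 5 + 2000.0ms (3)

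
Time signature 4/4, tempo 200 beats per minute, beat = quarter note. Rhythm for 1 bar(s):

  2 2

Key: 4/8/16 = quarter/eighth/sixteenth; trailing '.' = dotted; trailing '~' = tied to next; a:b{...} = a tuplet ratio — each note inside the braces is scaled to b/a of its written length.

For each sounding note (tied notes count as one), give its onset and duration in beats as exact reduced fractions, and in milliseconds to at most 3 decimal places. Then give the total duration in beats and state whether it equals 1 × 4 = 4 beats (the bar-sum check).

1) 0.0ms=0b +600.0ms=2b
2) 600.0ms=2b +600.0ms=2b
Σ=4b of 4 (200bpm 4/4) — PASS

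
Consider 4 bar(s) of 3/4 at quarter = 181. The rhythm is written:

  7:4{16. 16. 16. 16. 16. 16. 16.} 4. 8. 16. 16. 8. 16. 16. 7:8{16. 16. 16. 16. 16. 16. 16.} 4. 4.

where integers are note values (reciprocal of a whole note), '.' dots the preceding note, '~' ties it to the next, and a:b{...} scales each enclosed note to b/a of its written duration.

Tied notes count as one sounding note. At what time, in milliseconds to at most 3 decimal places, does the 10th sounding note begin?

1. 0.0ms @ 0 + 71.034ms (3/14)
2. 71.034ms @ 3/14 + 71.034ms (3/14)
3. 142.068ms @ 3/7 + 71.034ms (3/14)
4. 213.102ms @ 9/14 + 71.034ms (3/14)
5. 284.136ms @ 6/7 + 71.034ms (3/14)
6. 355.17ms @ 15/14 + 71.034ms (3/14)
7. 426.204ms @ 9/7 + 71.034ms (3/14)
8. 497.238ms @ 3/2 + 497.238ms (3/2)
9. 994.475ms @ 3 + 248.619ms (3/4)
10. 1243.094ms @ 15/4 + 124.309ms (3/8)
11. 1367.403ms @ 33/8 + 124.309ms (3/8)
12. 1491.713ms @ 9/2 + 248.619ms (3/4)
13. 1740.331ms @ 21/4 + 124.309ms (3/8)
14. 1864.641ms @ 45/8 + 124.309ms (3/8)
15. 1988.95ms @ 6 + 142.068ms (3/7)
16. 2131.018ms @ 45/7 + 142.068ms (3/7)
17. 2273.086ms @ 48/7 + 142.068ms (3/7)
18. 2415.154ms @ 51/7 + 142.068ms (3/7)
19. 2557.222ms @ 54/7 + 142.068ms (3/7)
20. 2699.29ms @ 57/7 + 142.068ms (3/7)
21. 2841.358ms @ 60/7 + 142.068ms (3/7)
22. 2983.425ms @ 9 + 497.238ms (3/2)
23. 3480.663ms @ 21/2 + 497.238ms (3/2)

note 10 onset = 15/4b = 1243.094ms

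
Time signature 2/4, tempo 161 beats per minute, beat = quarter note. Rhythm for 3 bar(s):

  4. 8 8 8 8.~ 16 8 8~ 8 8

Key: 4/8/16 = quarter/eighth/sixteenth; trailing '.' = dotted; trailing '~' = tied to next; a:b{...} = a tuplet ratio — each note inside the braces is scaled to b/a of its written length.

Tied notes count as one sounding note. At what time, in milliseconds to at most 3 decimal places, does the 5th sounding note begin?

note 5 onset = 3b = 1118.012ms

1. 0.0ms @ 0 + 559.006ms (3/2)
2. 559.006ms @ 3/2 + 186.335ms (1/2)
3. 745.342ms @ 2 + 186.335ms (1/2)
4. 931.677ms @ 5/2 + 186.335ms (1/2)
5. 1118.012ms @ 3 + 372.671ms (1)
6. 1490.683ms @ 4 + 186.335ms (1/2)
7. 1677.019ms @ 9/2 + 372.671ms (1)
8. 2049.689ms @ 11/2 + 186.335ms (1/2)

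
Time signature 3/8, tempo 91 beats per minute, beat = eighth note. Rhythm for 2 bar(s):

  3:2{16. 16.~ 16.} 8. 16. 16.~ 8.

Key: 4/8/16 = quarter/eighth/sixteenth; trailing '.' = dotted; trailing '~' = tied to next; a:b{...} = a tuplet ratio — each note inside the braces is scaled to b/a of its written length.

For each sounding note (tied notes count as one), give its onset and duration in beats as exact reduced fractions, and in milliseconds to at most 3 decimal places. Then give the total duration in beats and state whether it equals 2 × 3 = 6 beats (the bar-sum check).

1) 0.0ms=0b +329.67ms=1/2b
2) 329.67ms=1/2b +659.341ms=1b
3) 989.011ms=3/2b +989.011ms=3/2b
4) 1978.022ms=3b +494.505ms=3/4b
5) 2472.527ms=15/4b +1483.516ms=9/4b
Σ=6b of 6 (91bpm 3/8) — PASS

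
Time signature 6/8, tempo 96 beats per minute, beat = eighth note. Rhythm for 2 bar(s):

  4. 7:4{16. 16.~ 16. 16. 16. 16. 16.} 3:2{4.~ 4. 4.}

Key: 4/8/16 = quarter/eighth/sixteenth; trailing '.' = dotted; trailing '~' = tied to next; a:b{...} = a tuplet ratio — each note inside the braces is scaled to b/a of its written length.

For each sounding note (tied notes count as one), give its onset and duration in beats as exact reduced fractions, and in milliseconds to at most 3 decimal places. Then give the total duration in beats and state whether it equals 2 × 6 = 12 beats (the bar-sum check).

1) 0.0ms=0b +1875.0ms=3b
2) 1875.0ms=3b +267.857ms=3/7b
3) 2142.857ms=24/7b +535.714ms=6/7b
4) 2678.571ms=30/7b +267.857ms=3/7b
5) 2946.429ms=33/7b +267.857ms=3/7b
6) 3214.286ms=36/7b +267.857ms=3/7b
7) 3482.143ms=39/7b +267.857ms=3/7b
8) 3750.0ms=6b +2500.0ms=4b
9) 6250.0ms=10b +1250.0ms=2b
Σ=12b of 12 (96bpm 6/8) — PASS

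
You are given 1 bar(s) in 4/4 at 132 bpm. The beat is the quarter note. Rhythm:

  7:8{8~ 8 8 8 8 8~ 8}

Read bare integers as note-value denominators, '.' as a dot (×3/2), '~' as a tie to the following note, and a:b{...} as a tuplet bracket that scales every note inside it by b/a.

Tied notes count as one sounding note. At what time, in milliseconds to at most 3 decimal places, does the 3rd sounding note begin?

1. 0.0ms @ 0 + 519.481ms (8/7)
2. 519.481ms @ 8/7 + 259.74ms (4/7)
3. 779.221ms @ 12/7 + 259.74ms (4/7)
4. 1038.961ms @ 16/7 + 259.74ms (4/7)
5. 1298.701ms @ 20/7 + 519.481ms (8/7)

note 3 onset = 12/7b = 779.221ms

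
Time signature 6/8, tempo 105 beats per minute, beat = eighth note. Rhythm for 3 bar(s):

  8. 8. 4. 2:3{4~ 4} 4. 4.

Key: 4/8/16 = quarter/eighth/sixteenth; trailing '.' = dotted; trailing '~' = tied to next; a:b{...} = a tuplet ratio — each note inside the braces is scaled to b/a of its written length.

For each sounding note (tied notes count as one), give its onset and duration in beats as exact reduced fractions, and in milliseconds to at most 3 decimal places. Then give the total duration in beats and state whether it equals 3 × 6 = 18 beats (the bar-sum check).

1) 0.0ms=0b +857.143ms=3/2b
2) 857.143ms=3/2b +857.143ms=3/2b
3) 1714.286ms=3b +1714.286ms=3b
4) 3428.571ms=6b +3428.571ms=6b
5) 6857.143ms=12b +1714.286ms=3b
6) 8571.429ms=15b +1714.286ms=3b
Σ=18b of 18 (105bpm 6/8) — PASS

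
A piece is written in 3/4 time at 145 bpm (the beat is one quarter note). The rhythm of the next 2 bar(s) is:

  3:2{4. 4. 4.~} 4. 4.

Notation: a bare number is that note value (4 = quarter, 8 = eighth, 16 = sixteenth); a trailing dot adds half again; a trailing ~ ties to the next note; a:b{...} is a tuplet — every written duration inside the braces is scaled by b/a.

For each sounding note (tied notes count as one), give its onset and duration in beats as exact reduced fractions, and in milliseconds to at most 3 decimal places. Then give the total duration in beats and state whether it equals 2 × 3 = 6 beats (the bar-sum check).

1) 0.0ms=0b +413.793ms=1b
2) 413.793ms=1b +413.793ms=1b
3) 827.586ms=2b +1034.483ms=5/2b
4) 1862.069ms=9/2b +620.69ms=3/2b
Σ=6b of 6 (145bpm 3/4) — PASS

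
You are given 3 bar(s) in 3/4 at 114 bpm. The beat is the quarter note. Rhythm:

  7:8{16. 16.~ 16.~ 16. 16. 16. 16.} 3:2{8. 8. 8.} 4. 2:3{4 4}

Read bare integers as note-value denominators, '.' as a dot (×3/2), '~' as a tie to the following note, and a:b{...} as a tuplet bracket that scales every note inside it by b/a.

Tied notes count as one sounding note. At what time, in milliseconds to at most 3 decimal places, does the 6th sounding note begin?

1. 0.0ms @ 0 + 225.564ms (3/7)
2. 225.564ms @ 3/7 + 676.692ms (9/7)
3. 902.256ms @ 12/7 + 225.564ms (3/7)
4. 1127.82ms @ 15/7 + 225.564ms (3/7)
5. 1353.383ms @ 18/7 + 225.564ms (3/7)
6. 1578.947ms @ 3 + 263.158ms (1/2)
7. 1842.105ms @ 7/2 + 263.158ms (1/2)
8. 2105.263ms @ 4 + 263.158ms (1/2)
9. 2368.421ms @ 9/2 + 789.474ms (3/2)
10. 3157.895ms @ 6 + 789.474ms (3/2)
11. 3947.368ms @ 15/2 + 789.474ms (3/2)

note 6 onset = 3b = 1578.947ms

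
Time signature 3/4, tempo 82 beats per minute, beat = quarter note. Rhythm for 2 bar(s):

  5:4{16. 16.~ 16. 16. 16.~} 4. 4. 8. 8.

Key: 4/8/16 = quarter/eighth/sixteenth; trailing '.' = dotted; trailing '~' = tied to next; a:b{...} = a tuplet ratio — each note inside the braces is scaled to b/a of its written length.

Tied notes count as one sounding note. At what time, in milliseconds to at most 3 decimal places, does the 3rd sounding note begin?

1. 0.0ms @ 0 + 219.512ms (3/10)
2. 219.512ms @ 3/10 + 439.024ms (3/5)
3. 658.537ms @ 9/10 + 219.512ms (3/10)
4. 878.049ms @ 6/5 + 1317.073ms (9/5)
5. 2195.122ms @ 3 + 1097.561ms (3/2)
6. 3292.683ms @ 9/2 + 548.78ms (3/4)
7. 3841.463ms @ 21/4 + 548.78ms (3/4)

note 3 onset = 9/10b = 658.537ms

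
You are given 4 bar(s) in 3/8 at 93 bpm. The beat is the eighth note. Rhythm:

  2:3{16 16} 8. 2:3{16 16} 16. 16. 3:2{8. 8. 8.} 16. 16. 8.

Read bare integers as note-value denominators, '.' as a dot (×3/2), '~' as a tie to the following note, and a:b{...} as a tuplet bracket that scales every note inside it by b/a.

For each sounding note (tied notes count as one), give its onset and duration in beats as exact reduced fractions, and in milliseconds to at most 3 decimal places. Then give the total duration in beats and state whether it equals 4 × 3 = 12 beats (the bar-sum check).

1) 0.0ms=0b +483.871ms=3/4b
2) 483.871ms=3/4b +483.871ms=3/4b
3) 967.742ms=3/2b +967.742ms=3/2b
4) 1935.484ms=3b +483.871ms=3/4b
5) 2419.355ms=15/4b +483.871ms=3/4b
6) 2903.226ms=9/2b +483.871ms=3/4b
7) 3387.097ms=21/4b +483.871ms=3/4b
8) 3870.968ms=6b +645.161ms=1b
9) 4516.129ms=7b +645.161ms=1b
10) 5161.29ms=8b +645.161ms=1b
11) 5806.452ms=9b +483.871ms=3/4b
12) 6290.323ms=39/4b +483.871ms=3/4b
13) 6774.194ms=21/2b +967.742ms=3/2b
Σ=12b of 12 (93bpm 3/8) — PASS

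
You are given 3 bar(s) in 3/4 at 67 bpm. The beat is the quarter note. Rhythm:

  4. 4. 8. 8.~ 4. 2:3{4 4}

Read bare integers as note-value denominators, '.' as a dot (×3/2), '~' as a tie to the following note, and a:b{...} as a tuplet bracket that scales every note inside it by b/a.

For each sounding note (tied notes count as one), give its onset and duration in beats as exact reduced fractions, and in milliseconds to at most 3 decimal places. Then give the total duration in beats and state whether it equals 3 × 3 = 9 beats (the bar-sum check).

1) 0.0ms=0b +1343.284ms=3/2b
2) 1343.284ms=3/2b +1343.284ms=3/2b
3) 2686.567ms=3b +671.642ms=3/4b
4) 3358.209ms=15/4b +2014.925ms=9/4b
5) 5373.134ms=6b +1343.284ms=3/2b
6) 6716.418ms=15/2b +1343.284ms=3/2b
Σ=9b of 9 (67bpm 3/4) — PASS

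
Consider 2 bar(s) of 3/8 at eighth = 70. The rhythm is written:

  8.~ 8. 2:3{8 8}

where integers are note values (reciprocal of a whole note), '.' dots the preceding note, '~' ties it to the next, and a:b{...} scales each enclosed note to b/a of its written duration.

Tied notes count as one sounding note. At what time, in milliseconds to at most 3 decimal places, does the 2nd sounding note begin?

note 2 onset = 3b = 2571.429ms

1. 0.0ms @ 0 + 2571.429ms (3)
2. 2571.429ms @ 3 + 1285.714ms (3/2)
3. 3857.143ms @ 9/2 + 1285.714ms (3/2)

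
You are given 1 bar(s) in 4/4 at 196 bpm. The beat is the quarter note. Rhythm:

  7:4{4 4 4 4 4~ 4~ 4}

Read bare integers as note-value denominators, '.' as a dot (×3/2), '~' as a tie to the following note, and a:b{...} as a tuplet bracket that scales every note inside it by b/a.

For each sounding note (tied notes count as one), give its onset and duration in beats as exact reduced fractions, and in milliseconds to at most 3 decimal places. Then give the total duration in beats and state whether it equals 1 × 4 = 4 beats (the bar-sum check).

1) 0.0ms=0b +174.927ms=4/7b
2) 174.927ms=4/7b +174.927ms=4/7b
3) 349.854ms=8/7b +174.927ms=4/7b
4) 524.781ms=12/7b +174.927ms=4/7b
5) 699.708ms=16/7b +524.781ms=12/7b
Σ=4b of 4 (196bpm 4/4) — PASS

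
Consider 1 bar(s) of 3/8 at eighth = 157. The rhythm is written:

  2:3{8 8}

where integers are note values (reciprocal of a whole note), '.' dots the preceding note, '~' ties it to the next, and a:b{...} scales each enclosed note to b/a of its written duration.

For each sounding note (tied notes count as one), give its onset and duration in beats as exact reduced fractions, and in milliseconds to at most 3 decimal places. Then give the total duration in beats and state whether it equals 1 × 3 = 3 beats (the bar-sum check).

1) 0.0ms=0b +573.248ms=3/2b
2) 573.248ms=3/2b +573.248ms=3/2b
Σ=3b of 3 (157bpm 3/8) — PASS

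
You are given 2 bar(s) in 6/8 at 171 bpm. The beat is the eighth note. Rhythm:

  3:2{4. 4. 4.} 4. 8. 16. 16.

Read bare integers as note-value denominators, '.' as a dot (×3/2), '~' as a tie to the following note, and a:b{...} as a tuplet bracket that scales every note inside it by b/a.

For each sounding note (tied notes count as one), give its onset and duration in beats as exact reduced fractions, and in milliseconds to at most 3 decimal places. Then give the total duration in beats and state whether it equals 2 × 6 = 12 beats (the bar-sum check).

1) 0.0ms=0b +701.754ms=2b
2) 701.754ms=2b +701.754ms=2b
3) 1403.509ms=4b +701.754ms=2b
4) 2105.263ms=6b +1052.632ms=3b
5) 3157.895ms=9b +526.316ms=3/2b
6) 3684.211ms=21/2b +263.158ms=3/4b
7) 3947.368ms=45/4b +263.158ms=3/4b
Σ=12b of 12 (171bpm 6/8) — PASS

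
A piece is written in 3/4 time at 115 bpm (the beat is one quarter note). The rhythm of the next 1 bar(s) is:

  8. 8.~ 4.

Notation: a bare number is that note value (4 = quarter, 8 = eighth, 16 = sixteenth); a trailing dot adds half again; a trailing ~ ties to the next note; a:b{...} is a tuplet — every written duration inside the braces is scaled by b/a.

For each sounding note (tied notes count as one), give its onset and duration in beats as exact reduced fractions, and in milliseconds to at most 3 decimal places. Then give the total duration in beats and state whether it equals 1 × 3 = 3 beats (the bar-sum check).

1) 0.0ms=0b +391.304ms=3/4b
2) 391.304ms=3/4b +1173.913ms=9/4b
Σ=3b of 3 (115bpm 3/4) — PASS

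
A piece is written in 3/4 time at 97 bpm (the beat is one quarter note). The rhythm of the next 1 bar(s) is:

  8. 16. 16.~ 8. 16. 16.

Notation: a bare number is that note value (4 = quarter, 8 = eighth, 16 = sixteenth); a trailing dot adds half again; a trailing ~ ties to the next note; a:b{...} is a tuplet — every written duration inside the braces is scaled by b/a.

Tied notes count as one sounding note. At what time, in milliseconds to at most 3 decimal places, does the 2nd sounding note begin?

1. 0.0ms @ 0 + 463.918ms (3/4)
2. 463.918ms @ 3/4 + 231.959ms (3/8)
3. 695.876ms @ 9/8 + 695.876ms (9/8)
4. 1391.753ms @ 9/4 + 231.959ms (3/8)
5. 1623.711ms @ 21/8 + 231.959ms (3/8)

note 2 onset = 3/4b = 463.918ms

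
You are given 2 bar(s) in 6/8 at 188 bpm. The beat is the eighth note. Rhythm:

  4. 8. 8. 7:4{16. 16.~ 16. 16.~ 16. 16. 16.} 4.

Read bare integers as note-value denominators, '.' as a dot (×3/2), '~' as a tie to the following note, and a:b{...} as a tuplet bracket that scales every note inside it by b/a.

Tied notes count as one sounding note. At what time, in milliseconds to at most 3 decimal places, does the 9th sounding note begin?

1. 0.0ms @ 0 + 957.447ms (3)
2. 957.447ms @ 3 + 478.723ms (3/2)
3. 1436.17ms @ 9/2 + 478.723ms (3/2)
4. 1914.894ms @ 6 + 136.778ms (3/7)
5. 2051.672ms @ 45/7 + 273.556ms (6/7)
6. 2325.228ms @ 51/7 + 273.556ms (6/7)
7. 2598.784ms @ 57/7 + 136.778ms (3/7)
8. 2735.562ms @ 60/7 + 136.778ms (3/7)
9. 2872.34ms @ 9 + 957.447ms (3)

note 9 onset = 9b = 2872.34ms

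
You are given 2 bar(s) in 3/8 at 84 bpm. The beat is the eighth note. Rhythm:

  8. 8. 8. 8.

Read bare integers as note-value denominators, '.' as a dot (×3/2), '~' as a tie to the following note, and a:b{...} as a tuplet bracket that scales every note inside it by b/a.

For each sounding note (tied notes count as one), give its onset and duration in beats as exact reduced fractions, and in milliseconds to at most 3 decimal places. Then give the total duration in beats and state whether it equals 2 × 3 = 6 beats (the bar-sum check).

1) 0.0ms=0b +1071.429ms=3/2b
2) 1071.429ms=3/2b +1071.429ms=3/2b
3) 2142.857ms=3b +1071.429ms=3/2b
4) 3214.286ms=9/2b +1071.429ms=3/2b
Σ=6b of 6 (84bpm 3/8) — PASS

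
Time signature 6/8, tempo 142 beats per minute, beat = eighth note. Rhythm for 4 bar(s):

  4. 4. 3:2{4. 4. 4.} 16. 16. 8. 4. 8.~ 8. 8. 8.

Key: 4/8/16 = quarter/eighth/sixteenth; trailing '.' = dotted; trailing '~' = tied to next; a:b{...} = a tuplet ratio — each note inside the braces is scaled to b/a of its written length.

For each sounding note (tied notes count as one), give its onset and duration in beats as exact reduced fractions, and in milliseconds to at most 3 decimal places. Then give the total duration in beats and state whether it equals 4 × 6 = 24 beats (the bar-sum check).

1) 0.0ms=0b +1267.606ms=3b
2) 1267.606ms=3b +1267.606ms=3b
3) 2535.211ms=6b +845.07ms=2b
4) 3380.282ms=8b +845.07ms=2b
5) 4225.352ms=10b +845.07ms=2b
6) 5070.423ms=12b +316.901ms=3/4b
7) 5387.324ms=51/4b +316.901ms=3/4b
8) 5704.225ms=27/2b +633.803ms=3/2b
9) 6338.028ms=15b +1267.606ms=3b
10) 7605.634ms=18b +1267.606ms=3b
11) 8873.239ms=21b +633.803ms=3/2b
12) 9507.042ms=45/2b +633.803ms=3/2b
Σ=24b of 24 (142bpm 6/8) — PASS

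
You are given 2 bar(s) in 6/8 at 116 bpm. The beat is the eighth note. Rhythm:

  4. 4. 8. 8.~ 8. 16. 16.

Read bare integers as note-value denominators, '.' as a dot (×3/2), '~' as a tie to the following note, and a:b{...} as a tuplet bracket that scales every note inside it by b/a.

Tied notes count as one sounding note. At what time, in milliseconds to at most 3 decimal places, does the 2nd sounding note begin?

1. 0.0ms @ 0 + 1551.724ms (3)
2. 1551.724ms @ 3 + 1551.724ms (3)
3. 3103.448ms @ 6 + 775.862ms (3/2)
4. 3879.31ms @ 15/2 + 1551.724ms (3)
5. 5431.034ms @ 21/2 + 387.931ms (3/4)
6. 5818.966ms @ 45/4 + 387.931ms (3/4)

note 2 onset = 3b = 1551.724ms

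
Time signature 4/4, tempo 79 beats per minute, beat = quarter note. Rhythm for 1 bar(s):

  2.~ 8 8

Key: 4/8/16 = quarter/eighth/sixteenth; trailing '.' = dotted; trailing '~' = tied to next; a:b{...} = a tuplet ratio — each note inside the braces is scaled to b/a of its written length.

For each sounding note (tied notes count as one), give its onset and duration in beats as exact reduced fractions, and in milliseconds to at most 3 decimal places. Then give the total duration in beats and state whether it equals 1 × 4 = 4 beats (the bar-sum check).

1) 0.0ms=0b +2658.228ms=7/2b
2) 2658.228ms=7/2b +379.747ms=1/2b
Σ=4b of 4 (79bpm 4/4) — PASS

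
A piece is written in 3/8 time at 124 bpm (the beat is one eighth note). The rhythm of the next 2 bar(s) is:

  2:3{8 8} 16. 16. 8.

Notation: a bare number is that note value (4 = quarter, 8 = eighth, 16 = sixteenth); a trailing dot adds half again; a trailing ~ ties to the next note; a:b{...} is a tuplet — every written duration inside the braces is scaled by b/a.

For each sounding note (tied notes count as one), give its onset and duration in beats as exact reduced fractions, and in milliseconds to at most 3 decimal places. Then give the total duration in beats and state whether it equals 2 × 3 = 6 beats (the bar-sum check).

1) 0.0ms=0b +725.806ms=3/2b
2) 725.806ms=3/2b +725.806ms=3/2b
3) 1451.613ms=3b +362.903ms=3/4b
4) 1814.516ms=15/4b +362.903ms=3/4b
5) 2177.419ms=9/2b +725.806ms=3/2b
Σ=6b of 6 (124bpm 3/8) — PASS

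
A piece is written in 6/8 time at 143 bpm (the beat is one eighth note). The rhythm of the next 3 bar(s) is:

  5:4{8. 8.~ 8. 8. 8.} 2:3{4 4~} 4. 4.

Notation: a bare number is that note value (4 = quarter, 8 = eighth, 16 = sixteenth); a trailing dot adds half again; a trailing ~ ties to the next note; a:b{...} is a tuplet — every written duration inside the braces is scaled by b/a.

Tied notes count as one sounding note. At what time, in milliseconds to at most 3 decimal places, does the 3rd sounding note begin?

note 3 onset = 18/5b = 1510.49ms

1. 0.0ms @ 0 + 503.497ms (6/5)
2. 503.497ms @ 6/5 + 1006.993ms (12/5)
3. 1510.49ms @ 18/5 + 503.497ms (6/5)
4. 2013.986ms @ 24/5 + 503.497ms (6/5)
5. 2517.483ms @ 6 + 1258.741ms (3)
6. 3776.224ms @ 9 + 2517.483ms (6)
7. 6293.706ms @ 15 + 1258.741ms (3)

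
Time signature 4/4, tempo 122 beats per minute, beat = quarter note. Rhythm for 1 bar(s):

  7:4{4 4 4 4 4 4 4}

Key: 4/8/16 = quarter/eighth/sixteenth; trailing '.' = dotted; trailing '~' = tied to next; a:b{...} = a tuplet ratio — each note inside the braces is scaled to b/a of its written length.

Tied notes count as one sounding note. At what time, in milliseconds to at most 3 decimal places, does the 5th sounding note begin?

1. 0.0ms @ 0 + 281.03ms (4/7)
2. 281.03ms @ 4/7 + 281.03ms (4/7)
3. 562.061ms @ 8/7 + 281.03ms (4/7)
4. 843.091ms @ 12/7 + 281.03ms (4/7)
5. 1124.122ms @ 16/7 + 281.03ms (4/7)
6. 1405.152ms @ 20/7 + 281.03ms (4/7)
7. 1686.183ms @ 24/7 + 281.03ms (4/7)

note 5 onset = 16/7b = 1124.122ms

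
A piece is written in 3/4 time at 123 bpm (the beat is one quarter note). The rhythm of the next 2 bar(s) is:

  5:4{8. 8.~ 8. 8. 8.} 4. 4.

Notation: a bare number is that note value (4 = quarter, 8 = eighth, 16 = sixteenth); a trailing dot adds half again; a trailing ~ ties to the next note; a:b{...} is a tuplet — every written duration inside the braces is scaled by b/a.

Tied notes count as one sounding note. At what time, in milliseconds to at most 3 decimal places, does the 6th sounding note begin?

note 6 onset = 9/2b = 2195.122ms

1. 0.0ms @ 0 + 292.683ms (3/5)
2. 292.683ms @ 3/5 + 585.366ms (6/5)
3. 878.049ms @ 9/5 + 292.683ms (3/5)
4. 1170.732ms @ 12/5 + 292.683ms (3/5)
5. 1463.415ms @ 3 + 731.707ms (3/2)
6. 2195.122ms @ 9/2 + 731.707ms (3/2)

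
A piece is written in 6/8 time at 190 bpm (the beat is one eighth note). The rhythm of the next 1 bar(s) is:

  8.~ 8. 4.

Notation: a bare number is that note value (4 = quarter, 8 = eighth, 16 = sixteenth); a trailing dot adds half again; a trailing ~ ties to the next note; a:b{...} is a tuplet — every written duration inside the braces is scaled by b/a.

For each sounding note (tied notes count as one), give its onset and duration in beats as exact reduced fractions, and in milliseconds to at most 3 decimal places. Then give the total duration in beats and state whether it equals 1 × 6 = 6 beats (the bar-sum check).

1) 0.0ms=0b +947.368ms=3b
2) 947.368ms=3b +947.368ms=3b
Σ=6b of 6 (190bpm 6/8) — PASS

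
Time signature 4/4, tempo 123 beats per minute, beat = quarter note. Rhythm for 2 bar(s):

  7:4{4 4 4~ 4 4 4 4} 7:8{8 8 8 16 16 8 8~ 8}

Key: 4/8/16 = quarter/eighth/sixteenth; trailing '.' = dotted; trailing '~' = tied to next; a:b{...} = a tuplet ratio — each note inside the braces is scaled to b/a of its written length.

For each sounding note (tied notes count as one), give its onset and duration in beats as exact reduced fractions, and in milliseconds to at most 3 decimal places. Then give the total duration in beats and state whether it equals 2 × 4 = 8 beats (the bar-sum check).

1) 0.0ms=0b +278.746ms=4/7b
2) 278.746ms=4/7b +278.746ms=4/7b
3) 557.491ms=8/7b +557.491ms=8/7b
4) 1114.983ms=16/7b +278.746ms=4/7b
5) 1393.728ms=20/7b +278.746ms=4/7b
6) 1672.474ms=24/7b +278.746ms=4/7b
7) 1951.22ms=4b +278.746ms=4/7b
8) 2229.965ms=32/7b +278.746ms=4/7b
9) 2508.711ms=36/7b +278.746ms=4/7b
10) 2787.456ms=40/7b +139.373ms=2/7b
11) 2926.829ms=6b +139.373ms=2/7b
12) 3066.202ms=44/7b +278.746ms=4/7b
13) 3344.948ms=48/7b +557.491ms=8/7b
Σ=8b of 8 (123bpm 4/4) — PASS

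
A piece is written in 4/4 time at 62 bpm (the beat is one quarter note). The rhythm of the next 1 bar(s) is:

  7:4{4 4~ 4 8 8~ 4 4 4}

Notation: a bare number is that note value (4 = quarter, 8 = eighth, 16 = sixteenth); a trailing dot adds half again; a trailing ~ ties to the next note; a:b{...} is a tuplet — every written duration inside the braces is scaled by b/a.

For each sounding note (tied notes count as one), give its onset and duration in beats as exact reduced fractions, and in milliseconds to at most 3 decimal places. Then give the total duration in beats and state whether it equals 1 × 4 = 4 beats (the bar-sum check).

1) 0.0ms=0b +552.995ms=4/7b
2) 552.995ms=4/7b +1105.991ms=8/7b
3) 1658.986ms=12/7b +276.498ms=2/7b
4) 1935.484ms=2b +829.493ms=6/7b
5) 2764.977ms=20/7b +552.995ms=4/7b
6) 3317.972ms=24/7b +552.995ms=4/7b
Σ=4b of 4 (62bpm 4/4) — PASS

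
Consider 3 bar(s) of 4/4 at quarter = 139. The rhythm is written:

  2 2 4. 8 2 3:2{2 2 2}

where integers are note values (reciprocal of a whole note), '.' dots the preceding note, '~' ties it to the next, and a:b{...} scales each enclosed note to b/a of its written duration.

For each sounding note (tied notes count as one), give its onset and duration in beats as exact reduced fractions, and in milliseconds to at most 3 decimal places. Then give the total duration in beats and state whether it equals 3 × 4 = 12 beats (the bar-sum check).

1) 0.0ms=0b +863.309ms=2b
2) 863.309ms=2b +863.309ms=2b
3) 1726.619ms=4b +647.482ms=3/2b
4) 2374.101ms=11/2b +215.827ms=1/2b
5) 2589.928ms=6b +863.309ms=2b
6) 3453.237ms=8b +575.54ms=4/3b
7) 4028.777ms=28/3b +575.54ms=4/3b
8) 4604.317ms=32/3b +575.54ms=4/3b
Σ=12b of 12 (139bpm 4/4) — PASS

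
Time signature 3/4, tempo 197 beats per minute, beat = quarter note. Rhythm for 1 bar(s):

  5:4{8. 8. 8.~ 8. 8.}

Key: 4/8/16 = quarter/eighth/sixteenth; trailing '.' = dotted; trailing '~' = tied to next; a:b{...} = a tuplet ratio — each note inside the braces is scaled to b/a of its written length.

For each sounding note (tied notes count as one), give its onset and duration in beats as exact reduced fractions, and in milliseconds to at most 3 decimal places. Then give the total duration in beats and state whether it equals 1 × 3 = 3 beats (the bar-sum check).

1) 0.0ms=0b +182.741ms=3/5b
2) 182.741ms=3/5b +182.741ms=3/5b
3) 365.482ms=6/5b +365.482ms=6/5b
4) 730.964ms=12/5b +182.741ms=3/5b
Σ=3b of 3 (197bpm 3/4) — PASS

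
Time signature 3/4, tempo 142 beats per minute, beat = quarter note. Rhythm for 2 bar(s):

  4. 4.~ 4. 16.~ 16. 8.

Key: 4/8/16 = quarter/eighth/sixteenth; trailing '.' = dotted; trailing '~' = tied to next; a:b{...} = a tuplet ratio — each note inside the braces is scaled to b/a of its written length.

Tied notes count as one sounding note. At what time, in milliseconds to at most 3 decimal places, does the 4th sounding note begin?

1. 0.0ms @ 0 + 633.803ms (3/2)
2. 633.803ms @ 3/2 + 1267.606ms (3)
3. 1901.408ms @ 9/2 + 316.901ms (3/4)
4. 2218.31ms @ 21/4 + 316.901ms (3/4)

note 4 onset = 21/4b = 2218.31ms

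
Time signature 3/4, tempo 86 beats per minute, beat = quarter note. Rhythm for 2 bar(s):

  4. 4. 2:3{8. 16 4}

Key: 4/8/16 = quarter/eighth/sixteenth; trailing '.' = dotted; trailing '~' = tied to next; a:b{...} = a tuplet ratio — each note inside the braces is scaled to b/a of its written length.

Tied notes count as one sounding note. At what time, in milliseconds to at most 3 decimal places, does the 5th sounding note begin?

1. 0.0ms @ 0 + 1046.512ms (3/2)
2. 1046.512ms @ 3/2 + 1046.512ms (3/2)
3. 2093.023ms @ 3 + 784.884ms (9/8)
4. 2877.907ms @ 33/8 + 261.628ms (3/8)
5. 3139.535ms @ 9/2 + 1046.512ms (3/2)

note 5 onset = 9/2b = 3139.535ms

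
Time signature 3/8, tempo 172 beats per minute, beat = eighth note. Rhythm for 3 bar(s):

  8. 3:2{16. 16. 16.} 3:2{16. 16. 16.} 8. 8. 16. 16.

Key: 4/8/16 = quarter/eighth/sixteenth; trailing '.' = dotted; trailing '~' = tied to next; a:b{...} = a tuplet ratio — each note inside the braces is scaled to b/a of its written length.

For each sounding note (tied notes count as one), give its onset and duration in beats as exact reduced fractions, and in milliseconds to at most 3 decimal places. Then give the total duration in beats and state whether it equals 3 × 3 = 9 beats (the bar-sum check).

1) 0.0ms=0b +523.256ms=3/2b
2) 523.256ms=3/2b +174.419ms=1/2b
3) 697.674ms=2b +174.419ms=1/2b
4) 872.093ms=5/2b +174.419ms=1/2b
5) 1046.512ms=3b +174.419ms=1/2b
6) 1220.93ms=7/2b +174.419ms=1/2b
7) 1395.349ms=4b +174.419ms=1/2b
8) 1569.767ms=9/2b +523.256ms=3/2b
9) 2093.023ms=6b +523.256ms=3/2b
10) 2616.279ms=15/2b +261.628ms=3/4b
11) 2877.907ms=33/4b +261.628ms=3/4b
Σ=9b of 9 (172bpm 3/8) — PASS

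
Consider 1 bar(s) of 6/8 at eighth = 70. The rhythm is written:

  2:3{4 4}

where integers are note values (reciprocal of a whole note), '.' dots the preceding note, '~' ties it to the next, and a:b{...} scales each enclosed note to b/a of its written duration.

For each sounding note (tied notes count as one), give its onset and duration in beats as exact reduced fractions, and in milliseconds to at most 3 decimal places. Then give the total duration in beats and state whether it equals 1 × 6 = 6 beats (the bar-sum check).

1) 0.0ms=0b +2571.429ms=3b
2) 2571.429ms=3b +2571.429ms=3b
Σ=6b of 6 (70bpm 6/8) — PASS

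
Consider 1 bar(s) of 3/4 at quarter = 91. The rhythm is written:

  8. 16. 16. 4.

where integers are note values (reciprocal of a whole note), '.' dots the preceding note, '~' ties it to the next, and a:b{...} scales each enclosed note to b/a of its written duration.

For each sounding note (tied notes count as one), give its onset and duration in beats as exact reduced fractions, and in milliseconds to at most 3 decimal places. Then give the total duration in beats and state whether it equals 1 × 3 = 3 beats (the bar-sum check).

1) 0.0ms=0b +494.505ms=3/4b
2) 494.505ms=3/4b +247.253ms=3/8b
3) 741.758ms=9/8b +247.253ms=3/8b
4) 989.011ms=3/2b +989.011ms=3/2b
Σ=3b of 3 (91bpm 3/4) — PASS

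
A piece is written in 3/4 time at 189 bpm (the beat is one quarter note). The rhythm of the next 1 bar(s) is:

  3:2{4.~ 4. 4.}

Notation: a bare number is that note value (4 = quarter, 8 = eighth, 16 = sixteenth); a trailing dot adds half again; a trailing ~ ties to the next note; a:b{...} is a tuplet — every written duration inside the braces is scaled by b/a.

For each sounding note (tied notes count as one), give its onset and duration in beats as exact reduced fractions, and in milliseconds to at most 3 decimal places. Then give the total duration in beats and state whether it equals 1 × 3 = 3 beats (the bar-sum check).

1) 0.0ms=0b +634.921ms=2b
2) 634.921ms=2b +317.46ms=1b
Σ=3b of 3 (189bpm 3/4) — PASS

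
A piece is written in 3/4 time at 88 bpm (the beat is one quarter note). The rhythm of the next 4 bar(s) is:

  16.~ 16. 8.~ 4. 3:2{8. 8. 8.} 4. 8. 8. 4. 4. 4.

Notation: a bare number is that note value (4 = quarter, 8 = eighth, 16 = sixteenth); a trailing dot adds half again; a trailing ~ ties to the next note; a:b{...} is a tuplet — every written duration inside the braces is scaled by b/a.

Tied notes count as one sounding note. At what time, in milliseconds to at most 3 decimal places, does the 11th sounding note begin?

note 11 onset = 21/2b = 7159.091ms

1. 0.0ms @ 0 + 511.364ms (3/4)
2. 511.364ms @ 3/4 + 1534.091ms (9/4)
3. 2045.455ms @ 3 + 340.909ms (1/2)
4. 2386.364ms @ 7/2 + 340.909ms (1/2)
5. 2727.273ms @ 4 + 340.909ms (1/2)
6. 3068.182ms @ 9/2 + 1022.727ms (3/2)
7. 4090.909ms @ 6 + 511.364ms (3/4)
8. 4602.273ms @ 27/4 + 511.364ms (3/4)
9. 5113.636ms @ 15/2 + 1022.727ms (3/2)
10. 6136.364ms @ 9 + 1022.727ms (3/2)
11. 7159.091ms @ 21/2 + 1022.727ms (3/2)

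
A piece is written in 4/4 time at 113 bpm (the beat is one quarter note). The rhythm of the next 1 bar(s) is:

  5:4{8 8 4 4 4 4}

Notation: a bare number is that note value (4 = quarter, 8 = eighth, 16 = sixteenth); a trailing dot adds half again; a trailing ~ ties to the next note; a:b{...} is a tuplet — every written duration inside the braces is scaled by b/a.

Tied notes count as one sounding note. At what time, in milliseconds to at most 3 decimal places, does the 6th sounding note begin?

note 6 onset = 16/5b = 1699.115ms

1. 0.0ms @ 0 + 212.389ms (2/5)
2. 212.389ms @ 2/5 + 212.389ms (2/5)
3. 424.779ms @ 4/5 + 424.779ms (4/5)
4. 849.558ms @ 8/5 + 424.779ms (4/5)
5. 1274.336ms @ 12/5 + 424.779ms (4/5)
6. 1699.115ms @ 16/5 + 424.779ms (4/5)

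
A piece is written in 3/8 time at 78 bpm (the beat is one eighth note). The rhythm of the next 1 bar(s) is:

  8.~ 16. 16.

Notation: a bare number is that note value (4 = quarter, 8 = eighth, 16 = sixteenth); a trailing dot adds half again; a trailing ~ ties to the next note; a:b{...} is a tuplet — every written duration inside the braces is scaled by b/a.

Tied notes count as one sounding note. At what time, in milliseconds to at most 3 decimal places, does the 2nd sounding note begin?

note 2 onset = 9/4b = 1730.769ms

1. 0.0ms @ 0 + 1730.769ms (9/4)
2. 1730.769ms @ 9/4 + 576.923ms (3/4)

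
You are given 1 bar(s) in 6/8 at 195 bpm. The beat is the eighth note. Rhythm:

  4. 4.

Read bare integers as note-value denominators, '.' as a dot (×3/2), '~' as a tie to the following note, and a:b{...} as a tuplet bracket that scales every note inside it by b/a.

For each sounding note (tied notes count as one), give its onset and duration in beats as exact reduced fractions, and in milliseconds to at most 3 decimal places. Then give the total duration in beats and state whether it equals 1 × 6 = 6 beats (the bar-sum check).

1) 0.0ms=0b +923.077ms=3b
2) 923.077ms=3b +923.077ms=3b
Σ=6b of 6 (195bpm 6/8) — PASS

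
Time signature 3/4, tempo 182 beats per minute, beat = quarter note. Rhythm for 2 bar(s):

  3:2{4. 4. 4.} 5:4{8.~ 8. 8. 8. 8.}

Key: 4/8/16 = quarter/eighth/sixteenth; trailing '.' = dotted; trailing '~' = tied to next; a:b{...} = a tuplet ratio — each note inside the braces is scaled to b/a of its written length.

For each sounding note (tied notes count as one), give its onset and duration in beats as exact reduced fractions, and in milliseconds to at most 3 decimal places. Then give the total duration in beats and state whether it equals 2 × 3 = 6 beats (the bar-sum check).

1) 0.0ms=0b +329.67ms=1b
2) 329.67ms=1b +329.67ms=1b
3) 659.341ms=2b +329.67ms=1b
4) 989.011ms=3b +395.604ms=6/5b
5) 1384.615ms=21/5b +197.802ms=3/5b
6) 1582.418ms=24/5b +197.802ms=3/5b
7) 1780.22ms=27/5b +197.802ms=3/5b
Σ=6b of 6 (182bpm 3/4) — PASS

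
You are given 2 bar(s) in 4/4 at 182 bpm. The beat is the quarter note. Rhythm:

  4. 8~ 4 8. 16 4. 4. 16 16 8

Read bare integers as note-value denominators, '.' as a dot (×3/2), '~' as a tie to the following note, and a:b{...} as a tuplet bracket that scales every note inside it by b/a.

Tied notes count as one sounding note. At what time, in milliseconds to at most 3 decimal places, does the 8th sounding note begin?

1. 0.0ms @ 0 + 494.505ms (3/2)
2. 494.505ms @ 3/2 + 494.505ms (3/2)
3. 989.011ms @ 3 + 247.253ms (3/4)
4. 1236.264ms @ 15/4 + 82.418ms (1/4)
5. 1318.681ms @ 4 + 494.505ms (3/2)
6. 1813.187ms @ 11/2 + 494.505ms (3/2)
7. 2307.692ms @ 7 + 82.418ms (1/4)
8. 2390.11ms @ 29/4 + 82.418ms (1/4)
9. 2472.527ms @ 15/2 + 164.835ms (1/2)

note 8 onset = 29/4b = 2390.11ms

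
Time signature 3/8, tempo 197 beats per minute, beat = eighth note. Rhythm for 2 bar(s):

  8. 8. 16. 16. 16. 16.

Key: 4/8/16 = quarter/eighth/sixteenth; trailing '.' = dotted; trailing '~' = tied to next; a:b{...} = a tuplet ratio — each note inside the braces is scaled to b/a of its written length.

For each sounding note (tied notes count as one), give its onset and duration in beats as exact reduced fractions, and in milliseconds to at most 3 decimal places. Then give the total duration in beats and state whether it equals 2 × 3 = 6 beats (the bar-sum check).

1) 0.0ms=0b +456.853ms=3/2b
2) 456.853ms=3/2b +456.853ms=3/2b
3) 913.706ms=3b +228.426ms=3/4b
4) 1142.132ms=15/4b +228.426ms=3/4b
5) 1370.558ms=9/2b +228.426ms=3/4b
6) 1598.985ms=21/4b +228.426ms=3/4b
Σ=6b of 6 (197bpm 3/8) — PASS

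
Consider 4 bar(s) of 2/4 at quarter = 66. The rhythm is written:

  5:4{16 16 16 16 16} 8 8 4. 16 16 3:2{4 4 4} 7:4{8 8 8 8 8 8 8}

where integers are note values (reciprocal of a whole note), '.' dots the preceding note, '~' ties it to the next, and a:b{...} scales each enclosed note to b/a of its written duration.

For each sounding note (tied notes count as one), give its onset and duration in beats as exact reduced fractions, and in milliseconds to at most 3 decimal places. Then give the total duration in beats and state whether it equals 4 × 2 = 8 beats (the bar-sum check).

1) 0.0ms=0b +181.818ms=1/5b
2) 181.818ms=1/5b +181.818ms=1/5b
3) 363.636ms=2/5b +181.818ms=1/5b
4) 545.455ms=3/5b +181.818ms=1/5b
5) 727.273ms=4/5b +181.818ms=1/5b
6) 909.091ms=1b +454.545ms=1/2b
7) 1363.636ms=3/2b +454.545ms=1/2b
8) 1818.182ms=2b +1363.636ms=3/2b
9) 3181.818ms=7/2b +227.273ms=1/4b
10) 3409.091ms=15/4b +227.273ms=1/4b
11) 3636.364ms=4b +606.061ms=2/3b
12) 4242.424ms=14/3b +606.061ms=2/3b
13) 4848.485ms=16/3b +606.061ms=2/3b
14) 5454.545ms=6b +259.74ms=2/7b
15) 5714.286ms=44/7b +259.74ms=2/7b
16) 5974.026ms=46/7b +259.74ms=2/7b
17) 6233.766ms=48/7b +259.74ms=2/7b
18) 6493.506ms=50/7b +259.74ms=2/7b
19) 6753.247ms=52/7b +259.74ms=2/7b
20) 7012.987ms=54/7b +259.74ms=2/7b
Σ=8b of 8 (66bpm 2/4) — PASS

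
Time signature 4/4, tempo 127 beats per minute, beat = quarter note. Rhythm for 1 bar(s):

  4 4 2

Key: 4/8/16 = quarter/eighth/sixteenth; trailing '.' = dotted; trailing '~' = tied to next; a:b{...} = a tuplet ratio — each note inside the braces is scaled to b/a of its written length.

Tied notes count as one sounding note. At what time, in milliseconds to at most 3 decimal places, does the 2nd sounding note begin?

1. 0.0ms @ 0 + 472.441ms (1)
2. 472.441ms @ 1 + 472.441ms (1)
3. 944.882ms @ 2 + 944.882ms (2)

note 2 onset = 1b = 472.441ms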